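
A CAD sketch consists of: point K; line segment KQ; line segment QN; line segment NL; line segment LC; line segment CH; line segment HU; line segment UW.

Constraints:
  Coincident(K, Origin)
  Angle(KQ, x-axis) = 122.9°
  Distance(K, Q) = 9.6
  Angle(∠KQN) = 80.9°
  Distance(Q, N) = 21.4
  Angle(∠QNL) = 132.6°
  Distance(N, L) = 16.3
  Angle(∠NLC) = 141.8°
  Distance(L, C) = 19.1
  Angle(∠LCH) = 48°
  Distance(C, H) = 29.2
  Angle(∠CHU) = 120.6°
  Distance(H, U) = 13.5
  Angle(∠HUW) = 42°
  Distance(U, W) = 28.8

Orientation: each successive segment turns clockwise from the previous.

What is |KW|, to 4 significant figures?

30.75

K is at the origin; KQ runs at 122.9° with length 9.6, so Q = (-5.214, 8.060). ∠KQN = 80.9° gives QN at 23.80° from the x-axis; with |QN| = 21.4, N = (14.37, 16.70). ∠QNL = 132.6° gives NL at -23.60° from the x-axis; with |NL| = 16.3, L = (29.30, 10.17). ∠NLC = 141.8° gives LC at -61.80° from the x-axis; with |LC| = 19.1, C = (38.33, -6.662). ∠LCH = 48.0° gives CH at 166.2° from the x-axis; with |CH| = 29.2, H = (9.971, 0.3028). ∠CHU = 120.6° gives HU at 106.8° from the x-axis; with |HU| = 13.5, U = (6.069, 13.23). ∠HUW = 42.0° gives UW at -31.20° from the x-axis; with |UW| = 28.8, W = (30.70, -1.693). Then |KW| = |W − K| = 30.75.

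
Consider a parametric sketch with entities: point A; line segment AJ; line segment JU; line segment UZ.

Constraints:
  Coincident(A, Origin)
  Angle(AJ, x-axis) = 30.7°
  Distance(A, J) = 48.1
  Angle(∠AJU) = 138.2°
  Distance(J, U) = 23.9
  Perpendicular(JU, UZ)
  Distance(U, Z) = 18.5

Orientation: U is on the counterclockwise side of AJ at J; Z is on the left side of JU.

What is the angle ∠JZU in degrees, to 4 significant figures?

52.26°

∠AJU = 138.2°, so JU runs at 30.7° + (180° − 138.2°) = 72.50° from the x-axis; with |JU| = 23.9, U = J + 23.9·(cos 72.50°, sin 72.50°) = (48.55, 47.35). The perpendicularity gives UZ at right angles to JU; with |UZ| = 18.5 on the left of JU, Z = U + 18.5·(-0.9537, 0.3007) = (30.90, 52.91). Then cos ∠JZU = ZJ·ZU / (|ZJ||ZU|), giving 52.26°.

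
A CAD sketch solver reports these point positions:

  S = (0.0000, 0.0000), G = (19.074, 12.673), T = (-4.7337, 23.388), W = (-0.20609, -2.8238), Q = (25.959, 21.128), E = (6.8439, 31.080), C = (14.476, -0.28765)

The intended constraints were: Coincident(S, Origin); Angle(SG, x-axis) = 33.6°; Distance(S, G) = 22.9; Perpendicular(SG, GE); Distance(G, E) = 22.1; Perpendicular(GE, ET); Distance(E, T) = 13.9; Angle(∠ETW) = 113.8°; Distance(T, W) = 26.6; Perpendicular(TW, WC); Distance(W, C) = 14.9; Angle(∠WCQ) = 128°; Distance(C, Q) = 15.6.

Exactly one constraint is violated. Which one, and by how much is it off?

Distance(C, Q) = 15.6 — off by 8.70.

S = (0.00, 0.00) ✓; SG at 33.60° ✓; |SG| = 22.90 ✓; ∠(SG, GE) = 90.00° ✓; |GE| = 22.10 ✓; ∠(GE, ET) = 90.00° ✓; |ET| = 13.90 ✓; ∠ETW = 113.8° ✓; |TW| = 26.60 ✓; ∠(TW, WC) = 90.00° ✓; |WC| = 14.90 ✓; ∠WCQ = 128.0° ✓; |CQ| = 24.30 ✗.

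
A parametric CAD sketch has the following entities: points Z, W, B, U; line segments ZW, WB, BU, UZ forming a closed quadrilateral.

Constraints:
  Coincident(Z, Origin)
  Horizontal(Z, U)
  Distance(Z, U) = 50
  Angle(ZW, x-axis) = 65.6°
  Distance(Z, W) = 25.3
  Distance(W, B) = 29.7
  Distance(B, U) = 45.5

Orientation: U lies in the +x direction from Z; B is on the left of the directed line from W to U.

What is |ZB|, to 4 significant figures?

53.67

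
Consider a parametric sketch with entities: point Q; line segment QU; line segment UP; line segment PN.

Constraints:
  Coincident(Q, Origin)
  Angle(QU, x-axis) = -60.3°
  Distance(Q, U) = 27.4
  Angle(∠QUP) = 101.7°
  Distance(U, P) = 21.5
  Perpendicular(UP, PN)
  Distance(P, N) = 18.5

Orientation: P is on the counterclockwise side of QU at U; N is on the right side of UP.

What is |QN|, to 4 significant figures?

52.79

Q is at the origin; QU runs at -60.3° with length 27.4, so U = 27.4·(cos -60.3°, sin -60.3°) = (13.58, -23.80). ∠QUP = 101.7°, so UP runs at -60.3° + (180° − 101.7°) = 18.00° from the x-axis; with |UP| = 21.5, P = U + 21.5·(cos 18.00°, sin 18.00°) = (34.02, -17.16). UP is perpendicular to PN; with |PN| = 18.5 on the right of UP, N = P + 18.5·(0.3090, -0.9511) = (39.74, -34.75). Then |QN| = |N − Q| = 52.79.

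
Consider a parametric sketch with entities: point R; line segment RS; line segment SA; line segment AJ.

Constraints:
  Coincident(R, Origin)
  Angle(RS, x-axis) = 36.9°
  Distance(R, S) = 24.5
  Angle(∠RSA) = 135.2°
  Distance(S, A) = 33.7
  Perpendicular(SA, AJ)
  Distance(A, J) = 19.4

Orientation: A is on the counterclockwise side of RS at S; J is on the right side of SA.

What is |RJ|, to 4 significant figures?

62.88

R is at the origin; RS runs at 36.9° with length 24.5, so S = 24.5·(cos 36.9°, sin 36.9°) = (19.59, 14.71). ∠RSA = 135.2°, so SA runs at 36.9° + (180° − 135.2°) = 81.70° from the x-axis; with |SA| = 33.7, A = S + 33.7·(cos 81.70°, sin 81.70°) = (24.46, 48.06). SA ⟂ AJ; with |AJ| = 19.4 on the right of SA, J = A + 19.4·(0.9895, -0.1444) = (43.65, 45.26). Then |RJ| = |J − R| = 62.88.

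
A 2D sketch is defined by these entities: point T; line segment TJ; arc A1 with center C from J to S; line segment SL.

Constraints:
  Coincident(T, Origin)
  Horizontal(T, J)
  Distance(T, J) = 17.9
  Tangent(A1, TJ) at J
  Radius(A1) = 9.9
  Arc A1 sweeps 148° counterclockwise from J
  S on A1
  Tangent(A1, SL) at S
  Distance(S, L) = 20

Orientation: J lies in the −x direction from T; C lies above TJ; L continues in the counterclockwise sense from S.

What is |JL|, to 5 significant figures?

31.179

T is at the origin; T and J share the same y with |TJ| = 17.9 and J on the −x side, so J = (-17.900, 0.0000). The tangent condition forces CJ to be normal to TJ, so C = J + (0, 9.9) = (-17.900, 9.9000). On A1, J sits at bearing -90° from C; a 148° counterclockwise sweep puts S at bearing 58°, so S = C + 9.9·(cos 58°, sin 58°) = (-12.654, 18.296). Since A1 is tangent to SL there, CS ⟂ SL, so SL runs along (−sin 58°, cos 58°); with |SL| = 20.0, L = (-29.615, 28.894). Then |JL| = |L − J| = 31.179.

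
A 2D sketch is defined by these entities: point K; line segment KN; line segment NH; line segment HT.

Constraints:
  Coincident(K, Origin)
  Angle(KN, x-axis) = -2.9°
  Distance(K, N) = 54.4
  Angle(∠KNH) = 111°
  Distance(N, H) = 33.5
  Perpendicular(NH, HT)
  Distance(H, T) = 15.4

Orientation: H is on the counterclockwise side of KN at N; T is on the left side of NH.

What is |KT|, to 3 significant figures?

63.7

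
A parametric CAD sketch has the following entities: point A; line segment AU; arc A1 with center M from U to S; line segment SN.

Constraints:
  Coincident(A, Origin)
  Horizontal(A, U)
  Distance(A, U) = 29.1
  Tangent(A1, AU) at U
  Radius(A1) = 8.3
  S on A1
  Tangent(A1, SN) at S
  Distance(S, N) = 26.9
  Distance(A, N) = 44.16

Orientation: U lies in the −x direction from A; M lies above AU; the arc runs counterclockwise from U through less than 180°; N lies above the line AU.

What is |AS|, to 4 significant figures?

23.03

Checks: |MS| = 8.300 ✓; ∠(MS, SN) = 90.00° ✓; |SN| = 26.90 ✓; |AN| = 44.16 ✓.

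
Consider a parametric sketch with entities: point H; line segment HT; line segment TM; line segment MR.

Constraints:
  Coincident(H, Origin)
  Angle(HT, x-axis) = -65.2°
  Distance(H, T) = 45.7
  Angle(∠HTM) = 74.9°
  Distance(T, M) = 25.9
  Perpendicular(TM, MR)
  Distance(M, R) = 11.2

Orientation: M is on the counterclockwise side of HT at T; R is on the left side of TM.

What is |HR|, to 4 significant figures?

35.77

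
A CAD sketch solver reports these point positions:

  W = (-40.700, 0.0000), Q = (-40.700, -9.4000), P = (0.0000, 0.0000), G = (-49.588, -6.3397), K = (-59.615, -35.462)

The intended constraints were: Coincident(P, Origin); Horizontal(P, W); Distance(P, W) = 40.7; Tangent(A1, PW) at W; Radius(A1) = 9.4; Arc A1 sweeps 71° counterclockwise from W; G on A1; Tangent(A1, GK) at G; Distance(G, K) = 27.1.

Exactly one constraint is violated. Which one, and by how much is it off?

Distance(G, K) = 27.1 — off by 3.70.

P = (0.00, 0.00) ✓; P.y = 0.00, W.y = 0.00 ✓; |PW| = 40.70 ✓; ∠(QW, WP) = 90.00° ✓; |QW| = 9.400 ✓; bearing(Q→G) − bearing(Q→W) = 71.00° ✓; |QG| = 9.400 ✓; ∠(QG, GK) = 90.00° ✓; |GK| = 30.80 ✗.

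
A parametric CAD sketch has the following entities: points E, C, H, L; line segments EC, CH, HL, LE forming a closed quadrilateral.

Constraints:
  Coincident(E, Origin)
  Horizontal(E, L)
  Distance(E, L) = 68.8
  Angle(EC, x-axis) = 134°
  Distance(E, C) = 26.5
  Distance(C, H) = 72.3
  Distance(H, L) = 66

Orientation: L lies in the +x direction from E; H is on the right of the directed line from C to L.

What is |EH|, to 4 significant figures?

46.88

Checks: E.y = 0.00, L.y = 0.00 ✓; |CH| = 72.30 ✓; |HL| = 66.00 ✓.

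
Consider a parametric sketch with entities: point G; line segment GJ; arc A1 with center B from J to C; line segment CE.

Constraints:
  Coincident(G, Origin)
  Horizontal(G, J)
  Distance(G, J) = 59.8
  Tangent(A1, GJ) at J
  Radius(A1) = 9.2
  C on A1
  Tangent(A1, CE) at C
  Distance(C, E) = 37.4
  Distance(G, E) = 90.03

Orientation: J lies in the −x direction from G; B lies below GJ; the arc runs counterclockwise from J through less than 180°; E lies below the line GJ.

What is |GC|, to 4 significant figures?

68.91

Checks: G = (0.00, 0.00) ✓; |BC| = 9.200 ✓; ∠(BC, CE) = 90.00° ✓; |CE| = 37.40 ✓; |GE| = 90.03 ✓.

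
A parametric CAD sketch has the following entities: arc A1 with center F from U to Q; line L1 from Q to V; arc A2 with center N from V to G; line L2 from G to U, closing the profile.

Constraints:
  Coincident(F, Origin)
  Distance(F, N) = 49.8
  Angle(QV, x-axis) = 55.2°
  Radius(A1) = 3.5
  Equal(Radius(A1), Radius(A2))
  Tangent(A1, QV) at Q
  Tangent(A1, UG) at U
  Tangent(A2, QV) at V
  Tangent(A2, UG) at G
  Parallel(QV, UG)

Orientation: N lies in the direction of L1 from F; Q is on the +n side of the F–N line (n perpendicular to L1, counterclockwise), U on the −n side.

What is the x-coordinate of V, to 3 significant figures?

25.5

The slot axis is L1's direction at 55.2°, so u = (cos 55.2°, sin 55.2°) = (0.571, 0.821) and n = (−sin 55.2°, cos 55.2°) = (-0.821, 0.571). F is at the origin and N lies 49.8 along u from F, so N = 49.8·u = (28.4, 40.9). Tangency of A1 to both parallel lines with radius 3.5 puts Q and U at F ± 3.5·n: Q = (-2.87, 2.00), U = (2.87, -2.00). Equal radii place V and G the same way about N: V = N + 3.5·n = (25.5, 42.9), G = N − 3.5·n = (31.3, 38.9). So V.x = 25.5.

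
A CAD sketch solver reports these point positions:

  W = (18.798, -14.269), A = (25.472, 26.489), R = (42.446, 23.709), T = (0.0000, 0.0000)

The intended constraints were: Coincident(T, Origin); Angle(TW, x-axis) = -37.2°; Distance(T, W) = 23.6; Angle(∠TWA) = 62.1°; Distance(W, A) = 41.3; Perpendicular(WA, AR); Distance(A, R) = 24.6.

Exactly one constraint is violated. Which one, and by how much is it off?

Distance(A, R) = 24.6 — off by 7.40.

T = (0.00, 0.00) ✓; TW at -37.20° ✓; |TW| = 23.60 ✓; ∠TWA = 62.10° ✓; |WA| = 41.30 ✓; ∠(WA, AR) = 90.00° ✓; |AR| = 17.20 ✗.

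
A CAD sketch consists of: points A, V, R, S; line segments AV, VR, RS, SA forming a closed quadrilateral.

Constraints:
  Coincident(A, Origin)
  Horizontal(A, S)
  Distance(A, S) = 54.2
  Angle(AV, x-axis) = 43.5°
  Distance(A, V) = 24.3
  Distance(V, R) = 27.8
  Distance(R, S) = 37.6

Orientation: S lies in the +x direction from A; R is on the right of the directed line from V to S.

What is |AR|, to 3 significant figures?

21.4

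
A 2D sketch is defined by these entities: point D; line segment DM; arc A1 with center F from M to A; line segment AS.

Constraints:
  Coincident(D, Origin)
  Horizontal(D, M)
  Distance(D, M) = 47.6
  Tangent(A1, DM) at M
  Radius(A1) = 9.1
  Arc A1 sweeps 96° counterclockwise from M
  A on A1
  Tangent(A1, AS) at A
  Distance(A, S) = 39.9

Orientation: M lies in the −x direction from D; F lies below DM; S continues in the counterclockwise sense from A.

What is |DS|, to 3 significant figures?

72.3

D is at the origin; DM is horizontal with |DM| = 47.6 and M on the −x side, so M = (-47.6, 0.00). Tangency of A1 to DM means the radius FM is perpendicular to DM, so F = M + (0, -9.1) = (-47.6, -9.10). On A1, M sits at bearing 90° from F; a 96° counterclockwise sweep puts A at bearing 186°, so A = F + 9.1·(cos 186°, sin 186°) = (-56.7, -10.1). A1 meets AS tangentially, so FA is at right angles to AS, so AS runs along (−sin 186°, cos 186°); with |AS| = 39.9, S = (-52.5, -49.7). Then |DS| = |S − D| = 72.3.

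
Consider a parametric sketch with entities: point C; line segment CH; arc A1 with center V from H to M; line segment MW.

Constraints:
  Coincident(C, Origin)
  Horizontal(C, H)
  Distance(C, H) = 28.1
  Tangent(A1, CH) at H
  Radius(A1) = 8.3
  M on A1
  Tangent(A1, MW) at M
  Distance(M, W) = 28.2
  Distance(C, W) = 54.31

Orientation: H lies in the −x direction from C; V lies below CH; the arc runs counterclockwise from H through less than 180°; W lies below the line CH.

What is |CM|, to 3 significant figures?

36.8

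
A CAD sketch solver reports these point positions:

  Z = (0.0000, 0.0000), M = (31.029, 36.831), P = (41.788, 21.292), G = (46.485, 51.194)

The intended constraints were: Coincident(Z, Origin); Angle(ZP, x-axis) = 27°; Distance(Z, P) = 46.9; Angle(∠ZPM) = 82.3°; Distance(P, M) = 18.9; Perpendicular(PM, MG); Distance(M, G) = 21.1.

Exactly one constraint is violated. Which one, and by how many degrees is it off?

Perpendicular(PM, MG) — off by 8.20°.

Z = (0.00, 0.00) ✓; ZP at 27.00° ✓; |ZP| = 46.90 ✓; ∠ZPM = 82.30° ✓; |PM| = 18.90 ✓; ∠(PM, MG) = 81.80° ✗; |MG| = 21.10 ✓.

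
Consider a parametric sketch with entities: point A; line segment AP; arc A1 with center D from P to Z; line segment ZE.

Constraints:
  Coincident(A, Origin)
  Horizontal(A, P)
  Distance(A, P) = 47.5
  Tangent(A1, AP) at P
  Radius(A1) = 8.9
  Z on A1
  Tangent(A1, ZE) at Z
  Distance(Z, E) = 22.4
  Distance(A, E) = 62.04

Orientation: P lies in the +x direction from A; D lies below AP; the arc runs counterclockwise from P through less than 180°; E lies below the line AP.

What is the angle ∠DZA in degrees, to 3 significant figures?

126°

Checks: |DZ| = 8.900 ✓; ∠(DZ, ZE) = 90.00° ✓; |ZE| = 22.40 ✓; |AE| = 62.04 ✓.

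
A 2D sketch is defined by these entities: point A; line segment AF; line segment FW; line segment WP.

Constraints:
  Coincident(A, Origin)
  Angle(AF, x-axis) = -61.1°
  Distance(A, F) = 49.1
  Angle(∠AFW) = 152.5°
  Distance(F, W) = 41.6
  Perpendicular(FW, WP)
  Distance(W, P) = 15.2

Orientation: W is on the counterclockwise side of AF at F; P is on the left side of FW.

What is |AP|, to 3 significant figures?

85.5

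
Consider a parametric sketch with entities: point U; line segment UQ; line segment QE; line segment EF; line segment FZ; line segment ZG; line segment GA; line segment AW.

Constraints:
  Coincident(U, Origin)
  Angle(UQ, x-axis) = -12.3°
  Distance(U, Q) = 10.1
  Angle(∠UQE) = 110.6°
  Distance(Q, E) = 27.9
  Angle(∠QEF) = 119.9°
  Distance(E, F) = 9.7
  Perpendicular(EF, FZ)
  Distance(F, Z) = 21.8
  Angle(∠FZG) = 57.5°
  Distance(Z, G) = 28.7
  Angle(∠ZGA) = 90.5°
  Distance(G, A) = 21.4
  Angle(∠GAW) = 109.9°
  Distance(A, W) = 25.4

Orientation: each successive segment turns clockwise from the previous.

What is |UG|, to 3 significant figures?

26.5

U is at the origin; UQ runs at -12.3° with length 10.1, so Q = (9.87, -2.15). ∠UQE = 110.6° gives QE at -81.7° from the x-axis; with |QE| = 27.9, E = (13.9, -29.8). ∠QEF = 119.9° gives EF at -142° from the x-axis; with |EF| = 9.7, F = (6.27, -35.8). EF is perpendicular to FZ, so FZ runs at 128°; with |FZ| = 21.8, Z = (-7.21, -18.6). ∠FZG = 57.5° gives ZG at 5.70° from the x-axis; with |ZG| = 28.7, G = (21.3, -15.8). Then |UG| = |G − U| = 26.5.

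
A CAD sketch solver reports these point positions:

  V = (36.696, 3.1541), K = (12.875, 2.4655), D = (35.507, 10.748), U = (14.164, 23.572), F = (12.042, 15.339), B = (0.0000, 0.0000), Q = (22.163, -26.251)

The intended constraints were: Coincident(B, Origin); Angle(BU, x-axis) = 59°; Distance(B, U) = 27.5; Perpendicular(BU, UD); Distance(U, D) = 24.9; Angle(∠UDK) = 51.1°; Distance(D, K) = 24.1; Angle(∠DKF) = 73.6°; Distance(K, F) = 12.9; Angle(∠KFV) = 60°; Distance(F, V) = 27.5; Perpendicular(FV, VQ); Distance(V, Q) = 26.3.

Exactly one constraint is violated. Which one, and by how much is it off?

Distance(V, Q) = 26.3 — off by 6.50.

B = (0.00, 0.00) ✓; BU at 59.00° ✓; |BU| = 27.50 ✓; ∠(BU, UD) = 90.00° ✓; |UD| = 24.90 ✓; ∠UDK = 51.10° ✓; |DK| = 24.10 ✓; ∠DKF = 73.60° ✓; |KF| = 12.90 ✓; ∠KFV = 60.00° ✓; |FV| = 27.50 ✓; ∠(FV, VQ) = 90.00° ✓; |VQ| = 32.80 ✗.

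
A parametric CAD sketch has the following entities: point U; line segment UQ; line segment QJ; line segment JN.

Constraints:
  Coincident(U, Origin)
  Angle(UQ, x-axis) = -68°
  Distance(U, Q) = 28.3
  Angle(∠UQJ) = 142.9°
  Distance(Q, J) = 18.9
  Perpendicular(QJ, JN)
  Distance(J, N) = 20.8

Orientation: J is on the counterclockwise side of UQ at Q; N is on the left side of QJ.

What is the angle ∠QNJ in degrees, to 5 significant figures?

42.260°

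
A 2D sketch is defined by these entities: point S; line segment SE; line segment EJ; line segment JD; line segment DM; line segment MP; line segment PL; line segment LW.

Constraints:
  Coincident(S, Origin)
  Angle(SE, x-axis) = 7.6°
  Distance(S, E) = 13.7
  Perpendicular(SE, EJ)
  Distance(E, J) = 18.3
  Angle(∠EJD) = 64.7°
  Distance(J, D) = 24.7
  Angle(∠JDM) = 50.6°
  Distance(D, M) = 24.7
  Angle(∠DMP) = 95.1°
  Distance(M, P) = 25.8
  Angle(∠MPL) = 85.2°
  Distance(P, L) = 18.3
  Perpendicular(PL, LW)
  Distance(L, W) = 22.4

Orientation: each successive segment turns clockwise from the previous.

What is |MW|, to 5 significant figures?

16.477

S is at the origin; SE runs at 7.6° with length 13.7, so E = (13.580, 1.8119). SE ⟂ EJ, so EJ runs at -82.400°; with |EJ| = 18.3, J = (16.000, -16.327). ∠EJD = 64.7° gives JD at 162.30° from the x-axis; with |JD| = 24.7, D = (-7.5308, -8.8177). ∠JDM = 50.6° gives DM at 32.900° from the x-axis; with |DM| = 24.7, M = (13.208, 4.5987). ∠DMP = 95.1° gives MP at -52.000° from the x-axis; with |MP| = 25.8, P = (29.092, -15.732). ∠MPL = 85.2° gives PL at -146.80° from the x-axis; with |PL| = 18.3, L = (13.779, -25.752). PL is perpendicular to LW, so LW runs at 123.20°; with |LW| = 22.4, W = (1.5137, -7.0089). Then |MW| = |W − M| = 16.477.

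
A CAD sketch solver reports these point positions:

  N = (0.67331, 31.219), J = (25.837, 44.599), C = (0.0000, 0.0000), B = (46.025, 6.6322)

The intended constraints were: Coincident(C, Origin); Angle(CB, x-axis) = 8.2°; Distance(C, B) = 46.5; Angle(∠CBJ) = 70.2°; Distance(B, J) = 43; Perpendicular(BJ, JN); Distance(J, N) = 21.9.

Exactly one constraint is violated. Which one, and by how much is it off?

Distance(J, N) = 21.9 — off by 6.60.

C = (0.00, 0.00) ✓; CB at 8.200° ✓; |CB| = 46.50 ✓; ∠CBJ = 70.20° ✓; |BJ| = 43.00 ✓; ∠(BJ, JN) = 90.00° ✓; |JN| = 28.50 ✗.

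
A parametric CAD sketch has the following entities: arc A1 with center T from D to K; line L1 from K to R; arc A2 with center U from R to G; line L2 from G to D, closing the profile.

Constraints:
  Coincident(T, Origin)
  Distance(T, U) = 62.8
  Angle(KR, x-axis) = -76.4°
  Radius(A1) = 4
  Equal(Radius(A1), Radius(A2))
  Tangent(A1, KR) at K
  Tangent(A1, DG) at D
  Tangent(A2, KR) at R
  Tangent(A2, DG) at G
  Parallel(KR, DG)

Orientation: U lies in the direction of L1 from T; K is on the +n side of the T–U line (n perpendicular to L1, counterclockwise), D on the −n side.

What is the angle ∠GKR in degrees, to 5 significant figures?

7.2597°

The slot axis is L1's direction at -76.4°, so u = (cos -76.4°, sin -76.4°) = (0.23514, -0.97196) and n = (−sin -76.4°, cos -76.4°) = (0.97196, 0.23514). T is at the origin and U lies 62.8 along u from T, so U = 62.8·u = (14.767, -61.039). Tangency of A1 to both parallel lines with radius 4.0 puts K and D at T ± 4.0·n: K = (3.8878, 0.94057), D = (-3.8878, -0.94057). Equal radii place R and G the same way about U: R = U + 4.0·n = (18.655, -60.099), G = U − 4.0·n = (10.879, -61.980). Then cos ∠GKR = KG·KR / (|KG||KR|), giving 7.2597°.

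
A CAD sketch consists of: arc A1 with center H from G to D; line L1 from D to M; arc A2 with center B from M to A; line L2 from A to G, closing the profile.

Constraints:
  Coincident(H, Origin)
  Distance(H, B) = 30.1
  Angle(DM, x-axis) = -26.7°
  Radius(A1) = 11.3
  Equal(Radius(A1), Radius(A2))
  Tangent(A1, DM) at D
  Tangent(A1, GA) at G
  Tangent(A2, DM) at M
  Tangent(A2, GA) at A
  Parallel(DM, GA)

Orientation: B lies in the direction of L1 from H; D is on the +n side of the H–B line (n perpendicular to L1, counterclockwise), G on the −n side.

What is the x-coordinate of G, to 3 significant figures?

-5.08

H is at the origin and B lies 30.1 along u from H, so B = 30.1·u = (26.9, -13.5). Tangency of A1 to both parallel lines with radius 11.3 puts D and G at H ± 11.3·n: D = (5.08, 10.1), G = (-5.08, -10.1). So G.x = -5.08.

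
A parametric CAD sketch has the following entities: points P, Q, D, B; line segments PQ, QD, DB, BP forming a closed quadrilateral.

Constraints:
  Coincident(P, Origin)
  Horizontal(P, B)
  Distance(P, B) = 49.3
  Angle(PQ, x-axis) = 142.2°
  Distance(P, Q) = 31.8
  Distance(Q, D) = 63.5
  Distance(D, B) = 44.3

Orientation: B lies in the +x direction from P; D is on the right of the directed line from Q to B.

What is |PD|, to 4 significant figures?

33.07

Checks: |PB| = 49.30 ✓; |PQ| = 31.80 ✓; |QD| = 63.50 ✓; |DB| = 44.30 ✓.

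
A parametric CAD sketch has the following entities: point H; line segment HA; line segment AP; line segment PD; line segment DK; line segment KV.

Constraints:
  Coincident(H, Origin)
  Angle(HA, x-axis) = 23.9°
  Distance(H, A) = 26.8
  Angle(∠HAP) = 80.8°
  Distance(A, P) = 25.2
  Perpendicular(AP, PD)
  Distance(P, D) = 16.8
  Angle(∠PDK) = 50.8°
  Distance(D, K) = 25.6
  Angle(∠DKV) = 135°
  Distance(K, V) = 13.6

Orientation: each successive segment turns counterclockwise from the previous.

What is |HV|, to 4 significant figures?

39.37

H is at the origin; HA runs at 23.9° with length 26.8, so A = (24.50, 10.86). ∠HAP = 80.8° gives AP at 123.1° from the x-axis; with |AP| = 25.2, P = (10.74, 31.97). AP ⟂ PD, so PD runs at -146.9°; with |PD| = 16.8, D = (-3.333, 22.79). ∠PDK = 50.8° gives DK at -17.70° from the x-axis; with |DK| = 25.6, K = (21.05, 15.01). ∠DKV = 135.0° gives KV at 27.30° from the x-axis; with |KV| = 13.6, V = (33.14, 21.25). Then |HV| = |V − H| = 39.37.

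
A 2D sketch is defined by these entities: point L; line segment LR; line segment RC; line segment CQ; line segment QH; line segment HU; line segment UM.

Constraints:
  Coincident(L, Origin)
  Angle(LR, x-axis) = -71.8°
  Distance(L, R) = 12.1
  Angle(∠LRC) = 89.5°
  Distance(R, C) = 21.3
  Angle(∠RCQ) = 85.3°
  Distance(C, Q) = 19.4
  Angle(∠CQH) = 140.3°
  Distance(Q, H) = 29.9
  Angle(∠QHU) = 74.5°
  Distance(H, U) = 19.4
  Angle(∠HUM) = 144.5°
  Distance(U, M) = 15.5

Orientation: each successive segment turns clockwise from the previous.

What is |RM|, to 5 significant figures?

12.721

∠QHU = 74.5° gives HU at -42.200° from the x-axis; with |HU| = 19.4, U = (6.9298, 14.613). ∠HUM = 144.5° gives UM at -77.700° from the x-axis; with |UM| = 15.5, M = (10.232, -0.53157). Then |RM| = |M − R| = 12.721.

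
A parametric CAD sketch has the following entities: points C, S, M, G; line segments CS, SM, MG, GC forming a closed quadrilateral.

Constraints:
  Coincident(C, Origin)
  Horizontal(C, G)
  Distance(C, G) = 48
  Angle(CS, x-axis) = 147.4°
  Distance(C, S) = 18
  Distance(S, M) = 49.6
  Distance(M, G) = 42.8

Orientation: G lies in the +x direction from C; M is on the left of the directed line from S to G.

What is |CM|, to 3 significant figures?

45.3

Checks: |SM| = 49.60 ✓; |MG| = 42.80 ✓.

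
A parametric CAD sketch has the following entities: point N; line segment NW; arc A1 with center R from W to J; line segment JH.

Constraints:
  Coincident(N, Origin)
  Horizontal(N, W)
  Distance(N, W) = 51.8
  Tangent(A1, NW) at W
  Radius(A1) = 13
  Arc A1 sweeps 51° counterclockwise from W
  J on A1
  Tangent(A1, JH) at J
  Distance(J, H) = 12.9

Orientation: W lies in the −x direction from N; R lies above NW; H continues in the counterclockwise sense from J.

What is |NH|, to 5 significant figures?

36.714

N is at the origin; NW is horizontal with |NW| = 51.8 and W on the −x side, so W = (-51.800, 0.0000). Tangency of A1 to NW means the radius RW is perpendicular to NW, so R = W + (0, 13) = (-51.800, 13.000). On A1, W sits at bearing -90° from R; a 51° counterclockwise sweep puts J at bearing -39°, so J = R + 13.0·(cos -39°, sin -39°) = (-41.697, 4.8188). Tangency of A1 to JH means the radius RJ is perpendicular to JH, so JH runs along (−sin -39°, cos -39°); with |JH| = 12.9, H = (-33.579, 14.844). Then |NH| = |H − N| = 36.714.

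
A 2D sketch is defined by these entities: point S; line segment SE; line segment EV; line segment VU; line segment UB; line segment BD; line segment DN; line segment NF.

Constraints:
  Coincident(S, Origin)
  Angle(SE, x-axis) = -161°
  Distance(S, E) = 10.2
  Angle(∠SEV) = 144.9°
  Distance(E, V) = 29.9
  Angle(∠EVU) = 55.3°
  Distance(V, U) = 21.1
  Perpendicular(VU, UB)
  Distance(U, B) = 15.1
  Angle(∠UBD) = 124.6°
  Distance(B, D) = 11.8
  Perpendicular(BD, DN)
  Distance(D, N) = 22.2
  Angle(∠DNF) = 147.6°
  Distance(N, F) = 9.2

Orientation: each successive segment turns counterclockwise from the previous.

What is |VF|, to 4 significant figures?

5.880

S is at the origin; SE runs at -161.0° with length 10.2, so E = (-9.644, -3.321). ∠SEV = 144.9° gives EV at -125.9° from the x-axis; with |EV| = 29.9, V = (-27.18, -27.54). ∠EVU = 55.3° gives VU at -1.200° from the x-axis; with |VU| = 21.1, U = (-6.081, -27.98). VU ⟂ UB, so UB runs at 88.80°; with |UB| = 15.1, B = (-5.765, -12.89). ∠UBD = 124.6° gives BD at 144.2° from the x-axis; with |BD| = 11.8, D = (-15.34, -5.984). BD is perpendicular to DN, so DN runs at -125.8°; with |DN| = 22.2, N = (-28.32, -23.99). ∠DNF = 147.6° gives NF at -93.40° from the x-axis; with |NF| = 9.2, F = (-28.87, -33.17). Then |VF| = |F − V| = 5.880.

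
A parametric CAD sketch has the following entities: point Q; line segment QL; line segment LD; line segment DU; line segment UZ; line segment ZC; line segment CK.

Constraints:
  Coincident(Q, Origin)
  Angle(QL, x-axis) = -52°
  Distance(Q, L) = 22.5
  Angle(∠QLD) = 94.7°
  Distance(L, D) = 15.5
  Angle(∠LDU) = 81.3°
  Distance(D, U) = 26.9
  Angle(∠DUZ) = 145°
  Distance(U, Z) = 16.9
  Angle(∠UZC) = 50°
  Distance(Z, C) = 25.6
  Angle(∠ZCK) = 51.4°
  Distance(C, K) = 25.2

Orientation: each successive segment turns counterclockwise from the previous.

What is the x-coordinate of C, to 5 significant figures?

3.9631

Q is at the origin; QL runs at -52.0° with length 22.5, so L = (13.852, -17.730). ∠QLD = 94.7° gives LD at 33.300° from the x-axis; with |LD| = 15.5, D = (26.807, -9.2204). ∠LDU = 81.3° gives DU at 132.00° from the x-axis; with |DU| = 26.9, U = (8.8078, 10.770). ∠DUZ = 145.0° gives UZ at 167.00° from the x-axis; with |UZ| = 16.9, Z = (-7.6591, 14.572). ∠UZC = 50.0° gives ZC at -63.000° from the x-axis; with |ZC| = 25.6, C = (3.9631, -8.2379). So C.x = 3.9631.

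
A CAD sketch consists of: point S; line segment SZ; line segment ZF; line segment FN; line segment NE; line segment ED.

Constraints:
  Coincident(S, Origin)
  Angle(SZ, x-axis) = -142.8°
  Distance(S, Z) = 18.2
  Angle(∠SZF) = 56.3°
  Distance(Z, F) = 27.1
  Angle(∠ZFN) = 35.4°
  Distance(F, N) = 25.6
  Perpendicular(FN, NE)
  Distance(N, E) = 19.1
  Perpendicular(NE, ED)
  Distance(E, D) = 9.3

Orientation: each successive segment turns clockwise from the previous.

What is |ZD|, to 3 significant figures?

6.72

FN ⟂ NE, so NE runs at -141°; with |NE| = 19.1, E = (-14.9, -15.9). NE is perpendicular to ED, so ED runs at 129°; with |ED| = 9.3, D = (-20.8, -8.63). Then |ZD| = |D − Z| = 6.72.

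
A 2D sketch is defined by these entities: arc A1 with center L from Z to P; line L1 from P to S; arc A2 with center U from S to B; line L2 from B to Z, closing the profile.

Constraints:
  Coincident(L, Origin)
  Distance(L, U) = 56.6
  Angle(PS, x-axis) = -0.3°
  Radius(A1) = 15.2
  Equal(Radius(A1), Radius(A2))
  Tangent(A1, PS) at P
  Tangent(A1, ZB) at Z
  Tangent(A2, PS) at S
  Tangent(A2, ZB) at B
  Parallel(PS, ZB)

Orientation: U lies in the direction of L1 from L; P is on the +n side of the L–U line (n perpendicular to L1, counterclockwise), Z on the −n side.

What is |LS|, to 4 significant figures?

58.61

The slot axis is L1's direction at -0.3°, so u = (cos -0.3°, sin -0.3°) = (1.000, -0.005236) and n = (−sin -0.3°, cos -0.3°) = (0.005236, 1.000). L is at the origin and U lies 56.6 along u from L, so U = 56.6·u = (56.60, -0.2964). Tangency of A1 to both parallel lines with radius 15.2 puts P and Z at L ± 15.2·n: P = (0.07959, 15.20), Z = (-0.07959, -15.20). Equal radii place S and B the same way about U: S = U + 15.2·n = (56.68, 14.90), B = U − 15.2·n = (56.52, -15.50). Then |LS| = |S − L| = 58.61.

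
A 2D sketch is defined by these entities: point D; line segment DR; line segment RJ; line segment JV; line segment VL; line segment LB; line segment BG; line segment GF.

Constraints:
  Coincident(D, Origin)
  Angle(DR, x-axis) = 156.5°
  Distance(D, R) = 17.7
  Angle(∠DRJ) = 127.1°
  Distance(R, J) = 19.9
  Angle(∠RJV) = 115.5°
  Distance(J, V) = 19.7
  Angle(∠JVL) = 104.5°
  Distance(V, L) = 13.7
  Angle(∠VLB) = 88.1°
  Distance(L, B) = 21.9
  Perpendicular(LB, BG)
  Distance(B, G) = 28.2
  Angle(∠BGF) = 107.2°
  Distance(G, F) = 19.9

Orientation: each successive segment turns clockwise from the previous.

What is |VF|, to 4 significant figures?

20.54

LB ⟂ BG, so BG runs at 141.7°; with |BG| = 28.2, G = (-30.30, 30.99). ∠BGF = 107.2° gives GF at 68.90° from the x-axis; with |GF| = 19.9, F = (-23.14, 49.55). Then |VF| = |F − V| = 20.54.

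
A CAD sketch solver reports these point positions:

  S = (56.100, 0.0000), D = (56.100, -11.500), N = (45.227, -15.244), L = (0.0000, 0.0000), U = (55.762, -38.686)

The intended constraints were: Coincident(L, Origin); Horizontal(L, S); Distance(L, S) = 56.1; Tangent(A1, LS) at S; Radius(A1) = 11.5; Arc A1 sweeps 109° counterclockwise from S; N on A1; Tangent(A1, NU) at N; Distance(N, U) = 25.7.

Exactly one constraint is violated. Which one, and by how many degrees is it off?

Tangent(A1, NU) at N — off by 5.20°.

L = (0.00, 0.00) ✓; L.y = 0.00, S.y = 0.00 ✓; |LS| = 56.10 ✓; ∠(DS, SL) = 90.00° ✓; |DS| = 11.50 ✓; bearing(D→N) − bearing(D→S) = 109.0° ✓; |DN| = 11.50 ✓; ∠(DN, NU) = 84.80° ✗; |NU| = 25.70 ✓.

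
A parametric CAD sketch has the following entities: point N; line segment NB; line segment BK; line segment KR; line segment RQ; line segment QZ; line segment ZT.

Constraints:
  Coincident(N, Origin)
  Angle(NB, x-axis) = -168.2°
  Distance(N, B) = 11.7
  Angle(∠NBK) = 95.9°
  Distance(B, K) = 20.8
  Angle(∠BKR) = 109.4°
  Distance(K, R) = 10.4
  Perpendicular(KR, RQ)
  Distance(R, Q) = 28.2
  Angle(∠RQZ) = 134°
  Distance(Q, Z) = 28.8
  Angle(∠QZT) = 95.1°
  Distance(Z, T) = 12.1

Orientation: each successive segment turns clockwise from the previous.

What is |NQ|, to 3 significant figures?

7.62

N is at the origin; NB runs at -168.2° with length 11.7, so B = (-11.5, -2.39). ∠NBK = 95.9° gives BK at 108° from the x-axis; with |BK| = 20.8, K = (-17.8, 17.4). ∠BKR = 109.4° gives KR at 37.1° from the x-axis; with |KR| = 10.4, R = (-9.48, 23.7). KR is perpendicular to RQ, so RQ runs at -52.9°; with |RQ| = 28.2, Q = (7.53, 1.20). Then |NQ| = |Q − N| = 7.62.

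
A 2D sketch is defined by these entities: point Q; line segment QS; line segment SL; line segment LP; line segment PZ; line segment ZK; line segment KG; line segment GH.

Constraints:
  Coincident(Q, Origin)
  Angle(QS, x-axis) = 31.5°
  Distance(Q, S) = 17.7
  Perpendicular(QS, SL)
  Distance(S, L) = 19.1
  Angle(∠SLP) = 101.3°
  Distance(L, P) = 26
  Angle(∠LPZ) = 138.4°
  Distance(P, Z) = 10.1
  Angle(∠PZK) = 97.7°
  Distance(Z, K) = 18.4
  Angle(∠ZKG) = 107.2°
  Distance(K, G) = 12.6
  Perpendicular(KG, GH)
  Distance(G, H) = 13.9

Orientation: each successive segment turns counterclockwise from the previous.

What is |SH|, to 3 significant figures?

23.4

Q is at the origin; QS runs at 31.5° with length 17.7, so S = (15.1, 9.25). The perpendicularity gives SL at right angles to QS, so SL runs at 122°; with |SL| = 19.1, L = (5.11, 25.5). ∠SLP = 101.3° gives LP at -160° from the x-axis; with |LP| = 26.0, P = (-19.3, 16.6). ∠LPZ = 138.4° gives PZ at -118° from the x-axis; with |PZ| = 10.1, Z = (-24.1, 7.65). ∠PZK = 97.7° gives ZK at -35.9° from the x-axis; with |ZK| = 18.4, K = (-9.16, -3.13). ∠ZKG = 107.2° gives KG at 36.9° from the x-axis; with |KG| = 12.6, G = (0.919, 4.43). KG is perpendicular to GH, so GH runs at 127°; with |GH| = 13.9, H = (-7.43, 15.5). Then |SH| = |H − S| = 23.4.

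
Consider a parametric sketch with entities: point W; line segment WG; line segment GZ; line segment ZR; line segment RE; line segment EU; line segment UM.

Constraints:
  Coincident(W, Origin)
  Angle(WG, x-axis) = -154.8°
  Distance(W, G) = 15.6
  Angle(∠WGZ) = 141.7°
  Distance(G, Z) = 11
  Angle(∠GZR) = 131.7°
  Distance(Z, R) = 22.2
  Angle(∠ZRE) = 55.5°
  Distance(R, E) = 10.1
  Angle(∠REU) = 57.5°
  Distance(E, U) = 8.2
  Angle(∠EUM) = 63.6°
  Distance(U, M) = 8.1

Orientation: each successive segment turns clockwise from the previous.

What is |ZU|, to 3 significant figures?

13.3

∠ZRE = 55.5° gives RE at -5.90° from the x-axis; with |RE| = 10.1, E = (-25.4, 14.3). ∠REU = 57.5° gives EU at -128° from the x-axis; with |EU| = 8.2, U = (-30.5, 7.88). Then |ZU| = |U − Z| = 13.3.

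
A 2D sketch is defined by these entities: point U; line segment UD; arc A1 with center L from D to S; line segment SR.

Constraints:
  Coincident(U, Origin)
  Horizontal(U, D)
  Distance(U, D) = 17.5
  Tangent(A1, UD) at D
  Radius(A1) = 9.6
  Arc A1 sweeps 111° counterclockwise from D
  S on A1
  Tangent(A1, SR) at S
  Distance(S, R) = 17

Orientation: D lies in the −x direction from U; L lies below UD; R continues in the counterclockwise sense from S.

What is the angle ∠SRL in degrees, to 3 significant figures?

29.5°

U is at the origin; UD is horizontal with |UD| = 17.5 and D on the −x side, so D = (-17.5, 0.00). Tangency of A1 to UD means the radius LD is perpendicular to UD, so L = D + (0, -9.6) = (-17.5, -9.60). On A1, D sits at bearing 90° from L; a 111° counterclockwise sweep puts S at bearing 201°, so S = L + 9.6·(cos 201°, sin 201°) = (-26.5, -13.0). Tangency of A1 to SR means the radius LS is perpendicular to SR, so SR runs along (−sin 201°, cos 201°); with |SR| = 17.0, R = (-20.4, -28.9). Then cos ∠SRL = RS·RL / (|RS||RL|), giving 29.5°.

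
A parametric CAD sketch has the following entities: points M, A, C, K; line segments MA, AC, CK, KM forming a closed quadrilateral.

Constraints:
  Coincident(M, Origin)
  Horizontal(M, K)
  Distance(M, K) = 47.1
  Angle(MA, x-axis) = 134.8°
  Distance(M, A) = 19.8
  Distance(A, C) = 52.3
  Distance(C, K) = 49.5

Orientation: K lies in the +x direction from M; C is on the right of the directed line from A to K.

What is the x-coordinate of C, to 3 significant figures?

9.80

Checks: M = (0.00, 0.00) ✓; |AC| = 52.30 ✓; |CK| = 49.50 ✓.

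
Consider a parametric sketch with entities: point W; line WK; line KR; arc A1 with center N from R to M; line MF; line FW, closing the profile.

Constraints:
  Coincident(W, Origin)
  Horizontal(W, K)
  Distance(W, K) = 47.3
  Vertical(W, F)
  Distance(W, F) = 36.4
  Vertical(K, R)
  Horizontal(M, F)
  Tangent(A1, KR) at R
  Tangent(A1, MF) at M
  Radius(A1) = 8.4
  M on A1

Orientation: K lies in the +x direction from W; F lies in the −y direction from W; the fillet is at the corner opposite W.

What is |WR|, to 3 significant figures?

55.0

W is at the origin; WK is horizontal with |WK| = 47.3 and K on the +x side, so K = (47.3, 0.00). WF is vertical with |WF| = 36.4 and F on the −y side, so F = (0.00, -36.4). The virtual corner opposite W is at (47.3, -36.4). A1 meets KR tangentially, so NR is at right angles to KR and since A1 is tangent to MF there, NM ⟂ MF, with radius 8.4, so the center N sits 8.4 in from both sides at N = (38.9, -28.0). That places the tangent points at R = (47.3, -28.0) on KR and M = (38.9, -36.4) on MF. Then |WR| = |R − W| = 55.0.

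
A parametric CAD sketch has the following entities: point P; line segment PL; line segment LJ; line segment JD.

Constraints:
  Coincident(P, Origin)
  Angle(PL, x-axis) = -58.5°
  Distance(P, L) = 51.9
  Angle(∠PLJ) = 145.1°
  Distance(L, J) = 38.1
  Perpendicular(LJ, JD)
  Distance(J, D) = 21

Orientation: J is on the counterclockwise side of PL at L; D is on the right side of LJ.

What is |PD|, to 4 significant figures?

95.27

P is at the origin; PL runs at -58.5° with length 51.9, so L = 51.9·(cos -58.5°, sin -58.5°) = (27.12, -44.25). ∠PLJ = 145.1°, so LJ runs at -58.5° + (180° − 145.1°) = -23.60° from the x-axis; with |LJ| = 38.1, J = L + 38.1·(cos -23.60°, sin -23.60°) = (62.03, -59.51). The perpendicularity gives JD at right angles to LJ; with |JD| = 21.0 on the right of LJ, D = J + 21.0·(-0.4003, -0.9164) = (53.62, -78.75). Then |PD| = |D − P| = 95.27.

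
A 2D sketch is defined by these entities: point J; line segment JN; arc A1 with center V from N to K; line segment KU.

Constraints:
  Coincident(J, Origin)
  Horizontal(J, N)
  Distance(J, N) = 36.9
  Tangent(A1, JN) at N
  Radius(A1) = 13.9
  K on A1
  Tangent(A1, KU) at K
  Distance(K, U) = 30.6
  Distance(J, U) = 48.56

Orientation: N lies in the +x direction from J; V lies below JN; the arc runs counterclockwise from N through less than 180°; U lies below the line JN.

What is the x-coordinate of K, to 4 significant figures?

23.02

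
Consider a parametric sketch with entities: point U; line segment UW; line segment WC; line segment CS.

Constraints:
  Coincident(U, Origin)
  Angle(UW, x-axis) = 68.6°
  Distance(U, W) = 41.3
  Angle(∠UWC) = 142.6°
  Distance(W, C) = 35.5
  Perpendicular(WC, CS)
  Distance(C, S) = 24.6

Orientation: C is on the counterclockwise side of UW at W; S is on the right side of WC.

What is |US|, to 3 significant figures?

84.5

∠UWC = 142.6°, so WC runs at 68.6° + (180° − 142.6°) = 106° from the x-axis; with |WC| = 35.5, C = W + 35.5·(cos 106°, sin 106°) = (5.28, 72.6). WC is perpendicular to CS; with |CS| = 24.6 on the right of WC, S = C + 24.6·(0.961, 0.276) = (28.9, 79.4). Then |US| = |S − U| = 84.5.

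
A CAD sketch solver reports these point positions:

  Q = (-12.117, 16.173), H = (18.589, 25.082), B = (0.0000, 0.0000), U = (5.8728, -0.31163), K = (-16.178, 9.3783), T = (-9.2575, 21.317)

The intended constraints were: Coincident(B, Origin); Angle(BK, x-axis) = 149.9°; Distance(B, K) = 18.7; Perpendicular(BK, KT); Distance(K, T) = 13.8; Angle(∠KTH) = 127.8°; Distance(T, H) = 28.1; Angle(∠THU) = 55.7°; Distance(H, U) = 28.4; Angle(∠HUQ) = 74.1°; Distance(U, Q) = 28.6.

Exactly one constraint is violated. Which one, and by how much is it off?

Distance(U, Q) = 28.6 — off by 4.20.

B = (0.00, 0.00) ✓; BK at 149.9° ✓; |BK| = 18.70 ✓; ∠(BK, KT) = 90.00° ✓; |KT| = 13.80 ✓; ∠KTH = 127.8° ✓; |TH| = 28.10 ✓; ∠THU = 55.70° ✓; |HU| = 28.40 ✓; ∠HUQ = 74.10° ✓; |UQ| = 24.40 ✗.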